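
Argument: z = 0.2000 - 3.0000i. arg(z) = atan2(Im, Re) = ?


Re = 0.2, Im = -3
arg = atan2(-3, 0.2) = -86.1859 degrees

arg(z) = -86.1859 degrees


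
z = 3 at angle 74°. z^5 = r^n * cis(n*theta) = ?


r^5 = 3^5 = 243
n*theta = 5*74° = 370° = 10° (mod 360)
a = 243*cos(10°) = 239.3083
b = 243*sin(10°) = 42.1965

243 cis(10°) = 239.3083 + 42.1965i


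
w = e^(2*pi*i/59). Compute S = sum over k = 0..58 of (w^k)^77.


The roots are w_k = w^k with w = e^(2*pi*i/59), and (w^k)^77 = (w^77)^k.
So S = 1 + u + u^2 + ... + u^(58) with u = w^77.
77 = 1*59 + 18, so 77 is not a multiple of 59: u = (w^59)^1 * w^18 = w^18 ≠ 1 (w is a primitive 59th root), while u^59 = (w^59)^77 = 1.
Geometric series: S = (1 - u^59)/(1 - u) = (1 - 1)/(1 - u) = 0

S = 0


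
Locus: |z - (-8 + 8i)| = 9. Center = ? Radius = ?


|z - z0| = r is a circle with center z0 and radius r.
Center = (-8, 8), radius = 9

Circle with center (-8, 8) and radius 9


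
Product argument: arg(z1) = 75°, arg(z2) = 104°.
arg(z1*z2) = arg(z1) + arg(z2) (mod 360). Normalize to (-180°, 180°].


arg(z1*z2) = 75° + 104° = 179°
Normalized to (-180°, 180°]: 179°

179°


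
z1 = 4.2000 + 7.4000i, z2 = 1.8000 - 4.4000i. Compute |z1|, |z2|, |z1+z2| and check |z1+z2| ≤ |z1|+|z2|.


|z1| = sqrt(4.2^2 + 7.4^2) = sqrt(72.4) = 8.5088
|z2| = sqrt(1.8^2 + (-4.4)^2) = sqrt(22.6) = 4.7539
z1+z2 = 6.0000 + 3.0000i
|z1+z2| = sqrt(45) = 6.7082
|z1|+|z2| = 8.5088 + 4.7539 = 13.2627

|z1+z2| = 6.7082 ≤ |z1|+|z2| = 13.2627 (verified)


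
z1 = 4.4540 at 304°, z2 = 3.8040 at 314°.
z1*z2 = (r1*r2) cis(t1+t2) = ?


r = 4.4540 * 3.8040 = 16.9430
theta = 304° + 314° = 618° = 258° (mod 360)

16.9430 cis(258°)


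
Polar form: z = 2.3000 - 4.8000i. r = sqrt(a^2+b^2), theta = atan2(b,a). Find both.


r = sqrt(5.29+23.04) = sqrt(28.33) = 5.3226
theta = atan2(-4.8, 2.3) = -64.3978 degrees

r = 5.3226, theta = -64.3978 degrees


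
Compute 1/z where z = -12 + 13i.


|z|^2 = 144+169 = 313
1/z = (-12 - 13i)/313

1/z = -0.0383 - 0.0415i


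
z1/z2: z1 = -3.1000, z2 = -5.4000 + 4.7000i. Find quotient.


Conjugate of z2 = -5.4000 - 4.7000i
Numerator: (-3.1000)(-5.4000 - 4.7000i) = 16.7400 + 14.5700i
Denominator: (-5.4)^2 + 4.7^2 = 51.25
Result = (16.7400 + 14.5700i)/51.25

0.3266 + 0.2843i


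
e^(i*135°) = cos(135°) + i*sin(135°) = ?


cos(135°) = -0.7071
sin(135°) = 0.7071

e^(i*135°) = -0.7071 + 0.7071i


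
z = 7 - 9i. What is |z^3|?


|z| = sqrt(49+81) = sqrt(130) = 11.4018
|z^3| = |z|^3 = (sqrt(130))^3 = 130*sqrt(130)

|z^3| = 130*sqrt(130) ≈ 1482.2281


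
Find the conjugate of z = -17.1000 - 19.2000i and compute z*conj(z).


z_bar = -17.1000 + 19.2000i
z*z_bar = (-17.1)^2 + (-19.2)^2 = 292.41 + 368.64 = 661.05

z_bar = -17.1000 + 19.2000i, z*z_bar = 661.05


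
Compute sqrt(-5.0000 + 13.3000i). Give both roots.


|z| = sqrt(25+176.89) = 14.2088
sqrt((|z|+a)/2) = sqrt((14.2088+(-5))/2) = sqrt(4.6044) = 2.1458
sqrt((|z|-a)/2) = sqrt((14.2088-(-5))/2) = sqrt(9.6044) = 3.0991

±(2.1458 + 3.0991i) i.e. 2.1458 + 3.0991i and -2.1458 - 3.0991i


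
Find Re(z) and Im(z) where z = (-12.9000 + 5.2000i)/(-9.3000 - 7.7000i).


Multiply by conjugate: (-12.9000 + 5.2000i)(-9.3000 + 7.7000i) / ((-9.3)^2 + (-7.7)^2)
Numerator real = -12.9*(-9.3) + 5.2*(-7.7) = 79.93
Numerator imag = 5.2*(-9.3) - (-12.9)*(-7.7) = -147.69
Denominator = 145.78
Re(z) = 79.93/145.78 = 0.5483
Im(z) = -147.69/145.78 = -1.0131

Re(z) = 0.5483, Im(z) = -1.0131


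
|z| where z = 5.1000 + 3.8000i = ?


|z| = sqrt(5.1^2 + 3.8^2) = sqrt(26.01 + 14.44) = sqrt(40.45) = 6.3600

|z| = 6.3600


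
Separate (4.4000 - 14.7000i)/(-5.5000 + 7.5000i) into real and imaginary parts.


Multiply by conjugate: (4.4000 - 14.7000i)(-5.5000 - 7.5000i) / ((-5.5)^2 + 7.5^2)
Numerator real = 4.4*(-5.5) - (14.7)*7.5 = -134.45
Numerator imag = -14.7*(-5.5) - 4.4*7.5 = 47.85
Denominator = 86.5
Re(z) = -134.45/86.5 = -1.5543
Im(z) = 47.85/86.5 = 0.5532

Re(z) = -1.5543, Im(z) = 0.5532


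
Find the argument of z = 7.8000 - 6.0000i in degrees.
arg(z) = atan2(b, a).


Re = 7.8, Im = -6
arg = atan2(-6, 7.8) = -37.5686 degrees

arg(z) = -37.5686 degrees


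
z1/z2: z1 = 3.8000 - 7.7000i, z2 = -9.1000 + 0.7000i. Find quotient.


Conjugate of z2 = -9.1000 - 0.7000i
Numerator: (3.8000 - 7.7000i)(-9.1000 - 0.7000i) = -39.9700 + 67.4100i
Denominator: (-9.1)^2 + 0.7^2 = 83.3
Result = (-39.9700 + 67.4100i)/83.3

-0.4798 + 0.8092i


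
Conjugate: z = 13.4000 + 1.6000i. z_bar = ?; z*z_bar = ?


z_bar = 13.4000 - 1.6000i
z*z_bar = 13.4^2 + 1.6^2 = 179.56 + 2.56 = 182.12

z_bar = 13.4000 - 1.6000i, z*z_bar = 182.12


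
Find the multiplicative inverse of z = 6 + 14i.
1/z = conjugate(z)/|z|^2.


|z|^2 = 36+196 = 232
1/z = (6 - 14i)/232

1/z = 0.0259 - 0.0603i


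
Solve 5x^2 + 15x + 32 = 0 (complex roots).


disc = 15^2 - 4*5*32 = 225 - 640 = -415
sqrt(|disc|) = sqrt(415) = 20.3715
Real part = -15/(2*5) = -1.5000
Imag part = 20.3715/(2*5) = 2.0372

-1.5000 ± 2.0372i


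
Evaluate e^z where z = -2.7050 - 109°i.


e^-2.7050 = 0.06687
cos(-109°) = -0.3256
sin(-109°) = -0.9455
Real = 0.06687*(-0.3256) = -0.0218
Imag = 0.06687*(-0.9455) = -0.0632

-0.0218 - 0.0632i


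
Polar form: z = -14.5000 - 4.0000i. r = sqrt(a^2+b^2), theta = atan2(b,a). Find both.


r = sqrt(210.25+16) = sqrt(226.25) = 15.0416
theta = atan2(-4, -14.5) = -164.5778 degrees

r = 15.0416, theta = -164.5778 degrees


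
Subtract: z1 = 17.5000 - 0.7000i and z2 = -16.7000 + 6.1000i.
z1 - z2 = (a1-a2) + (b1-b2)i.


Real: 17.5 + 16.7 = 34.2
Imag: -0.7 - 6.1 = -6.8

34.2000 - 6.8000i


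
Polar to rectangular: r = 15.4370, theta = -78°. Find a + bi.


a = 15.4370*cos(-78°) = 15.4370*0.20791 = 3.2095
b = 15.4370*sin(-78°) = 15.4370*(-0.97815) = -15.0997

3.2095 - 15.0997i


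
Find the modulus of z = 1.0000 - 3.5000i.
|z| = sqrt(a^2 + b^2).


|z| = sqrt(1^2 + (-3.5)^2) = sqrt(1 + 12.25) = sqrt(13.25) = 3.6401

|z| = 3.6401


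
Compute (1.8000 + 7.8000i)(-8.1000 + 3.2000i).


Real = 1.8*(-8.1) - 7.8*3.2 = -14.58 - 24.96 = -39.54
Imag = 1.8*3.2 - (8.1)*7.8 = 5.76 - (63.18) = -57.42

-39.5400 - 57.4200i


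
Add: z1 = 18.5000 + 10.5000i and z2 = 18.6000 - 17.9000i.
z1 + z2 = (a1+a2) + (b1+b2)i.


Real: 18.5 + 18.6 = 37.1
Imag: 10.5 - 17.9 = -7.4

37.1000 - 7.4000i


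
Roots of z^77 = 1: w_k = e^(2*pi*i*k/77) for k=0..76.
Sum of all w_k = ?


The sum of all 77th roots of unity is 0.
Geometric series: (1 - w^77)/(1 - w) = (1-1)/(1-w) = 0 since w^77 = 1, w ≠ 1.
Alternatively: coefficient of z^76 in z^77 - 1 is 0.

0


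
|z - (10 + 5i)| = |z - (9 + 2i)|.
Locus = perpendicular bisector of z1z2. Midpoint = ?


Equal distances means the locus is the perpendicular bisector of z1 and z2.
Midpoint = ((10+9)/2, (5+2)/2) = (9.5000, 3.5000)

Perpendicular bisector through (9.5000, 3.5000)


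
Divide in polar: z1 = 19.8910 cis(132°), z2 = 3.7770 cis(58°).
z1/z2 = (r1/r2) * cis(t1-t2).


r = 19.8910 / 3.7770 = 5.2663
theta = 132° - 58° = 74° = 74° (mod 360)

5.2663 cis(74°)


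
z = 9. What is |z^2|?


|z| = sqrt(81+0) = sqrt(81) = 9
|z^2| = |z|^2 = 9^2 = 81

|z^2| = 81


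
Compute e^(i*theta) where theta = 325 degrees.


cos(325°) = 0.8192
sin(325°) = -0.5736

e^(i*325°) = 0.8192 - 0.5736i


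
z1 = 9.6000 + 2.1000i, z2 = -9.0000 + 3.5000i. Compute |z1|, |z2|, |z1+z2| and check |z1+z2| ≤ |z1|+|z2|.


|z1| = sqrt(9.6^2 + 2.1^2) = sqrt(96.57) = 9.8270
|z2| = sqrt((-9)^2 + 3.5^2) = sqrt(93.25) = 9.6566
z1+z2 = 0.6000 + 5.6000i
|z1+z2| = sqrt(31.72) = 5.6321
|z1|+|z2| = 9.8270 + 9.6566 = 19.4836

|z1+z2| = 5.6321 ≤ |z1|+|z2| = 19.4836 (verified)


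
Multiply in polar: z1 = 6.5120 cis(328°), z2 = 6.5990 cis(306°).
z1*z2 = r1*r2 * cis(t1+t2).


r = 6.5120 * 6.5990 = 42.9727
theta = 328° + 306° = 634° = 274° (mod 360)

42.9727 cis(274°)


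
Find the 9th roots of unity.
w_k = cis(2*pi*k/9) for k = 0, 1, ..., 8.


The 9th roots of unity are cis(360k/9°) for k=0..8
Angle step = 360/9 = 40°
Primitive root: cis(40°)
Primitive root = 0.7660 + 0.6428i

9 roots at angles: 0°, 40°, 80°, 120°, 160°, 200°, 240°, 280°, 320°


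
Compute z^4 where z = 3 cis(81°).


r^4 = 3^4 = 81
n*theta = 4*81° = 324° = 324° (mod 360)
a = 81*cos(324°) = 65.5304
b = 81*sin(324°) = -47.6106

81 cis(324°) = 65.5304 - 47.6106i


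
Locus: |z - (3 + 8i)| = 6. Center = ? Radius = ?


|z - z0| = r is a circle with center z0 and radius r.
Center = (3, 8), radius = 6

Circle with center (3, 8) and radius 6


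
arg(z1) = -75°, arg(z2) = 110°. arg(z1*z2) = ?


arg(z1*z2) = -75° + 110° = 35°
Normalized to (-180°, 180°]: 35°

35°


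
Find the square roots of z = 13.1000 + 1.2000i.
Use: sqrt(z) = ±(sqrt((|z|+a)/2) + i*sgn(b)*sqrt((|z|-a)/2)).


|z| = sqrt(171.61+1.44) = 13.1548
sqrt((|z|+a)/2) = sqrt((13.1548+13.1)/2) = sqrt(13.1274) = 3.6232
sqrt((|z|-a)/2) = sqrt((13.1548-13.1)/2) = sqrt(0.0274) = 0.1656

±(3.6232 + 0.1656i) i.e. 3.6232 + 0.1656i and -3.6232 - 0.1656i


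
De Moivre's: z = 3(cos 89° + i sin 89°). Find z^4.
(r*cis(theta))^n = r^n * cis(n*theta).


r^4 = 3^4 = 81
n*theta = 4*89° = 356° = 356° (mod 360)
a = 81*cos(356°) = 80.8027
b = 81*sin(356°) = -5.6503

81 cis(356°) = 80.8027 - 5.6503i


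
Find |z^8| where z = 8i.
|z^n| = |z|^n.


|z| = sqrt(0+64) = sqrt(64) = 8
|z^8| = |z|^8 = 8^8 = 16777216

|z^8| = 16777216


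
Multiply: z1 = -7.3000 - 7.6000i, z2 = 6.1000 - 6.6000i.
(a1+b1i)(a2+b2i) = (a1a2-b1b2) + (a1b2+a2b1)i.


Real = -7.3*6.1 - (-7.6)*(-6.6) = -44.53 - 50.16 = -94.69
Imag = -7.3*(-6.6) + 6.1*(-7.6) = 48.18 - (46.36) = 1.82

-94.6900 + 1.8200i


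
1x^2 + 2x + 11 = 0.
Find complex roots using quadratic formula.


disc = 2^2 - 4*1*11 = 4 - 44 = -40
sqrt(|disc|) = sqrt(40) = 6.3246
Real part = -2/(2*1) = -1.0000
Imag part = 6.3246/(2*1) = 3.1623

-1.0000 ± 3.1623i


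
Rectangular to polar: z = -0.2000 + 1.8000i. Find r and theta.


r = sqrt(0.04+3.24) = sqrt(3.28) = 1.8111
theta = atan2(1.8, -0.2) = 96.3402 degrees

r = 1.8111, theta = 96.3402 degrees


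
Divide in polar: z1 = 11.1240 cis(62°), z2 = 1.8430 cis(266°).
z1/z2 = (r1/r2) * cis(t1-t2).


r = 11.1240 / 1.8430 = 6.0358
theta = 62° - 266° = -204° = 156° (mod 360)

6.0358 cis(156°)


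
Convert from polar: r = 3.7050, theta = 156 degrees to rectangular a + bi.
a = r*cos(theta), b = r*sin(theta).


a = 3.7050*cos(156°) = 3.7050*(-0.91355) = -3.3847
b = 3.7050*sin(156°) = 3.7050*0.40674 = 1.5070

-3.3847 + 1.5070i


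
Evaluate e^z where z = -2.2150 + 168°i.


e^-2.2150 = 0.1092
cos(168°) = -0.9781
sin(168°) = 0.2079
Real = 0.1092*(-0.9781) = -0.1068
Imag = 0.1092*0.2079 = 0.0227

-0.1068 + 0.0227i


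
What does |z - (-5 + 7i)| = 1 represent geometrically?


|z - z0| = r is a circle with center z0 and radius r.
Center = (-5, 7), radius = 1

Circle with center (-5, 7) and radius 1


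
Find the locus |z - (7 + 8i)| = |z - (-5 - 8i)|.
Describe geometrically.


Equal distances means the locus is the perpendicular bisector of z1 and z2.
Midpoint = ((7+(-5))/2, (8+(-8))/2) = (1.0000, 0)

Perpendicular bisector through (1.0000, 0)


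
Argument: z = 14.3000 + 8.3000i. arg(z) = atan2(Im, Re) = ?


Re = 14.3, Im = 8.3
arg = atan2(8.3, 14.3) = 30.1317 degrees

arg(z) = 30.1317 degrees


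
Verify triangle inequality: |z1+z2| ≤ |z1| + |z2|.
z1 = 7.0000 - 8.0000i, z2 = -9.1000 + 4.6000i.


|z1| = sqrt(7^2 + (-8)^2) = sqrt(113) = 10.6301
|z2| = sqrt((-9.1)^2 + 4.6^2) = sqrt(103.97) = 10.1966
z1+z2 = -2.1000 - 3.4000i
|z1+z2| = sqrt(15.97) = 3.9962
|z1|+|z2| = 10.6301 + 10.1966 = 20.8267

|z1+z2| = 3.9962 ≤ |z1|+|z2| = 20.8267 (verified)


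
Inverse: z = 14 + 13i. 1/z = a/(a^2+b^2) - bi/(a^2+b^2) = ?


|z|^2 = 196+169 = 365
1/z = (14 - 13i)/365

1/z = 0.0384 - 0.0356i


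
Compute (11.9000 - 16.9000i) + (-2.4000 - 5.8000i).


Real: 11.9 - 2.4 = 9.5
Imag: -16.9 - 5.8 = -22.7

9.5000 - 22.7000i


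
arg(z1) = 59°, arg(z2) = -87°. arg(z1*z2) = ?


arg(z1*z2) = 59° - 87° = -28°
Normalized to (-180°, 180°]: -28°

-28°


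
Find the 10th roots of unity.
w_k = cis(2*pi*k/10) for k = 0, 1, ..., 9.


The 10th roots of unity are cis(360k/10°) for k=0..9
Angle step = 360/10 = 36°
Primitive root: cis(36°)
Primitive root = 0.8090 + 0.5878i

10 roots at angles: 0°, 36°, 72°, 108°, 144°, 180°, 216°, 252°, 288°, 324°


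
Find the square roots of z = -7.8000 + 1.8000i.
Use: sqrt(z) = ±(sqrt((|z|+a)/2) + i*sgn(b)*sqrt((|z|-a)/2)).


|z| = sqrt(60.84+3.24) = 8.0050
sqrt((|z|+a)/2) = sqrt((8.0050+(-7.8))/2) = sqrt(0.1025) = 0.3202
sqrt((|z|-a)/2) = sqrt((8.0050-(-7.8))/2) = sqrt(7.9025) = 2.8111

±(0.3202 + 2.8111i) i.e. 0.3202 + 2.8111i and -0.3202 - 2.8111i


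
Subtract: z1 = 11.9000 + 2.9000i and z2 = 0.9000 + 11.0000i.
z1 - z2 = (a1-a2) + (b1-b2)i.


Real: 11.9 - 0.9 = 11
Imag: 2.9 - 11 = -8.1

11.0000 - 8.1000i


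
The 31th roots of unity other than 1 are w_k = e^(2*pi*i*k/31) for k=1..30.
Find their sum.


With w = e^(2*pi*i/31), all 31 of the 31th roots of unity w^0 = 1, w, ..., w^(30) sum to 0: 1 + w + ... + w^(30) = (1 - w^31)/(1 - w) = 0 since w^31 = 1, w ≠ 1.
Removing the root 1: w + w^2 + ... + w^(30) = 0 - 1 = -1

Sum = -1


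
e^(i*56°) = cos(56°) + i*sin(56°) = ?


cos(56°) = 0.5592
sin(56°) = 0.8290

e^(i*56°) = 0.5592 + 0.8290i


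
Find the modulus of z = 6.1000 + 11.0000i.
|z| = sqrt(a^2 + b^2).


|z| = sqrt(6.1^2 + 11^2) = sqrt(37.21 + 121) = sqrt(158.21) = 12.5782

|z| = 12.5782


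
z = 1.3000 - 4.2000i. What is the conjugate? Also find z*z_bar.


z_bar = 1.3000 + 4.2000i
z*z_bar = 1.3^2 + (-4.2)^2 = 1.69 + 17.64 = 19.33

z_bar = 1.3000 + 4.2000i, z*z_bar = 19.33


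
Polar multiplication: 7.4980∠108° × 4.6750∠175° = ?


r = 7.4980 * 4.6750 = 35.0532
theta = 108° + 175° = 283° = 283° (mod 360)

35.0532 cis(283°)


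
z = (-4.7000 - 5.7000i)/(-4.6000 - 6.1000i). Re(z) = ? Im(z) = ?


Multiply by conjugate: (-4.7000 - 5.7000i)(-4.6000 + 6.1000i) / ((-4.6)^2 + (-6.1)^2)
Numerator real = -4.7*(-4.6) - (5.7)*(-6.1) = 56.39
Numerator imag = -5.7*(-4.6) - (-4.7)*(-6.1) = -2.45
Denominator = 58.37
Re(z) = 56.39/58.37 = 0.9661
Im(z) = -2.45/58.37 = -0.0420

Re(z) = 0.9661, Im(z) = -0.0420


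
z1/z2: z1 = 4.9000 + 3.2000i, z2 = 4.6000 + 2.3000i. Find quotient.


Conjugate of z2 = 4.6000 - 2.3000i
Numerator: (4.9000 + 3.2000i)(4.6000 - 2.3000i) = 29.9000 + 3.4500i
Denominator: 4.6^2 + 2.3^2 = 26.45
Result = (29.9000 + 3.4500i)/26.45

1.1304 + 0.1304i


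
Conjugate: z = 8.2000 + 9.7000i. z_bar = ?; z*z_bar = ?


z_bar = 8.2000 - 9.7000i
z*z_bar = 8.2^2 + 9.7^2 = 67.24 + 94.09 = 161.33

z_bar = 8.2000 - 9.7000i, z*z_bar = 161.33


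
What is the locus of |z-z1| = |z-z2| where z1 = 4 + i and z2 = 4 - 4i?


Equal distances means the locus is the perpendicular bisector of z1 and z2.
Midpoint = ((4+4)/2, (1+(-4))/2) = (4.0000, -1.5000)

Perpendicular bisector through (4.0000, -1.5000)


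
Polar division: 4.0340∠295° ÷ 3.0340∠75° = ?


r = 4.0340 / 3.0340 = 1.3296
theta = 295° - 75° = 220° = 220° (mod 360)

1.3296 cis(220°)


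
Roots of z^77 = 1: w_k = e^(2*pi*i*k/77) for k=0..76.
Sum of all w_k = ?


The sum of all 77th roots of unity is 0.
Geometric series: (1 - w^77)/(1 - w) = (1-1)/(1-w) = 0 since w^77 = 1, w ≠ 1.
Alternatively: coefficient of z^76 in z^77 - 1 is 0.

0


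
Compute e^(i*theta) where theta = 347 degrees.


cos(347°) = 0.9744
sin(347°) = -0.2250

e^(i*347°) = 0.9744 - 0.2250i


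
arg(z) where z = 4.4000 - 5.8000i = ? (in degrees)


Re = 4.4, Im = -5.8
arg = atan2(-5.8, 4.4) = -52.8153 degrees

arg(z) = -52.8153 degrees


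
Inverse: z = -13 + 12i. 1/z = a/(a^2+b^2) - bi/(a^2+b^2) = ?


|z|^2 = 169+144 = 313
1/z = (-13 - 12i)/313

1/z = -0.0415 - 0.0383i


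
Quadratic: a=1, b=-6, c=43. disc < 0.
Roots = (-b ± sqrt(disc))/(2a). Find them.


disc = (-6)^2 - 4*1*43 = 36 - 172 = -136
sqrt(|disc|) = sqrt(136) = 11.6619
Real part = 6/(2*1) = 3.0000
Imag part = 11.6619/(2*1) = 5.8310

3.0000 ± 5.8310i


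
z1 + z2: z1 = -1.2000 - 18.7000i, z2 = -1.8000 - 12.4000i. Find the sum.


Real: -1.2 - 1.8 = -3
Imag: -18.7 - 12.4 = -31.1

-3.0000 - 31.1000i


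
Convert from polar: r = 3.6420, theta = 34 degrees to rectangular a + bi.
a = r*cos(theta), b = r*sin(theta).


a = 3.6420*cos(34°) = 3.6420*0.82904 = 3.0194
b = 3.6420*sin(34°) = 3.6420*0.5592 = 2.0366

3.0194 + 2.0366i


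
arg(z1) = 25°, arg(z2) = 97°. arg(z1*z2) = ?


arg(z1*z2) = 25° + 97° = 122°
Normalized to (-180°, 180°]: 122°

122°


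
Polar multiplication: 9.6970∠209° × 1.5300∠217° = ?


r = 9.6970 * 1.5300 = 14.8364
theta = 209° + 217° = 426° = 66° (mod 360)

14.8364 cis(66°)


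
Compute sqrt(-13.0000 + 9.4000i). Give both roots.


|z| = sqrt(169+88.36) = 16.0424
sqrt((|z|+a)/2) = sqrt((16.0424+(-13))/2) = sqrt(1.5212) = 1.2334
sqrt((|z|-a)/2) = sqrt((16.0424-(-13))/2) = sqrt(14.5212) = 3.8107

±(1.2334 + 3.8107i) i.e. 1.2334 + 3.8107i and -1.2334 - 3.8107i


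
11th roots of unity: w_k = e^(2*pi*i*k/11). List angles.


The 11th roots of unity are cis(360k/11°) for k=0..10
Angle step = 360/11 = 32.7273°
Primitive root: cis(32.7273°)
Primitive root = 0.8413 + 0.5406i

11 roots at angles: 0°, 32.7273°, 65.4545°, 98.1818°, 130.9091°, 163.6364°, 196.3636°, 229.0909°, 261.8182°, 294.5455°, 327.2727°


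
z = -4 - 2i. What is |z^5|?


|z| = sqrt(16+4) = sqrt(20) = 4.4721
|z^5| = |z|^5 = (sqrt(20))^5 = 20^2 * sqrt(20) = 400*sqrt(20)

|z^5| = 400*sqrt(20) ≈ 1788.8544


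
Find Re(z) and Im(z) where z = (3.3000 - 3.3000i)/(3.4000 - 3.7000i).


Multiply by conjugate: (3.3000 - 3.3000i)(3.4000 + 3.7000i) / (3.4^2 + (-3.7)^2)
Numerator real = 3.3*3.4 - (3.3)*(-3.7) = 23.43
Numerator imag = -3.3*3.4 - 3.3*(-3.7) = 0.99
Denominator = 25.25
Re(z) = 23.43/25.25 = 0.9279
Im(z) = 0.99/25.25 = 0.0392

Re(z) = 0.9279, Im(z) = 0.0392


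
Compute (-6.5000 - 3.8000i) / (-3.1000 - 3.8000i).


Conjugate of z2 = -3.1000 + 3.8000i
Numerator: (-6.5000 - 3.8000i)(-3.1000 + 3.8000i) = 34.5900 - 12.9200i
Denominator: (-3.1)^2 + (-3.8)^2 = 24.05
Result = (34.5900 - 12.9200i)/24.05

1.4383 - 0.5372i


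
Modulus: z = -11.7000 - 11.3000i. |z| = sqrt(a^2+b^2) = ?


|z| = sqrt((-11.7)^2 + (-11.3)^2) = sqrt(136.89 + 127.69) = sqrt(264.58) = 16.2659

|z| = 16.2659


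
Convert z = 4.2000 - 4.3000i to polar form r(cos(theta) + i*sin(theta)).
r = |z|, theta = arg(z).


r = sqrt(17.64+18.49) = sqrt(36.13) = 6.0108
theta = atan2(-4.3, 4.2) = -45.6740 degrees

r = 6.0108, theta = -45.6740 degrees


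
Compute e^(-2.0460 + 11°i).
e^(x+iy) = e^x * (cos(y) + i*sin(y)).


e^-2.0460 = 0.1293
cos(11°) = 0.9816
sin(11°) = 0.1908
Real = 0.1293*0.9816 = 0.1269
Imag = 0.1293*0.1908 = 0.0247

0.1269 + 0.0247i


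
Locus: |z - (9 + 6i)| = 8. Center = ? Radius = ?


|z - z0| = r is a circle with center z0 and radius r.
Center = (9, 6), radius = 8

Circle with center (9, 6) and radius 8


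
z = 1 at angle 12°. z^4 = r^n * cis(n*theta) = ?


r^4 = 1^4 = 1
n*theta = 4*12° = 48° = 48° (mod 360)
a = 1*cos(48°) = 0.6691
b = 1*sin(48°) = 0.7431

1 cis(48°) = 0.6691 + 0.7431i


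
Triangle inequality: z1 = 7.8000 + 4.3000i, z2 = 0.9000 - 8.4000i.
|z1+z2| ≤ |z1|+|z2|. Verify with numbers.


|z1| = sqrt(7.8^2 + 4.3^2) = sqrt(79.33) = 8.9067
|z2| = sqrt(0.9^2 + (-8.4)^2) = sqrt(71.37) = 8.4481
z1+z2 = 8.7000 - 4.1000i
|z1+z2| = sqrt(92.5) = 9.6177
|z1|+|z2| = 8.9067 + 8.4481 = 17.3548

|z1+z2| = 9.6177 ≤ |z1|+|z2| = 17.3548 (verified)


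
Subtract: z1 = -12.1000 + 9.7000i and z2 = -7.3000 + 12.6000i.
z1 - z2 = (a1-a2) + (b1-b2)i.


Real: -12.1 + 7.3 = -4.8
Imag: 9.7 - 12.6 = -2.9

-4.8000 - 2.9000i


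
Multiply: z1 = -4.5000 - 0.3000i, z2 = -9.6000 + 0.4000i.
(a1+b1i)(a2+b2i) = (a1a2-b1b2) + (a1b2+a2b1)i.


Real = -4.5*(-9.6) - (-0.3)*0.4 = 43.2 - (-0.12) = 43.32
Imag = -4.5*0.4 - (9.6)*(-0.3) = -1.8 + 2.88 = 1.08

43.3200 + 1.0800i


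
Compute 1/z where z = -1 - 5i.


|z|^2 = 1+25 = 26
1/z = (-1 + 5i)/26

1/z = -0.0385 + 0.1923i


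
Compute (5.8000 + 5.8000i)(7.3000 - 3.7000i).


Real = 5.8*7.3 - 5.8*(-3.7) = 42.34 - (-21.46) = 63.8
Imag = 5.8*(-3.7) + 7.3*5.8 = -21.46 + 42.34 = 20.88

63.8000 + 20.8800i


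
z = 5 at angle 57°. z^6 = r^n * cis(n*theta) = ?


r^6 = 5^6 = 15625
n*theta = 6*57° = 342° = 342° (mod 360)
a = 15625*cos(342°) = 14860.2581
b = 15625*sin(342°) = -4828.3905

15625 cis(342°) = 14860.2581 - 4828.3905i


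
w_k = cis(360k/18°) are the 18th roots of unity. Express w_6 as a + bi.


Angle = 360*6/18 = 120°
a = cos(120°) = -0.5000
b = sin(120°) = 0.8660

-0.5000 + 0.8660i


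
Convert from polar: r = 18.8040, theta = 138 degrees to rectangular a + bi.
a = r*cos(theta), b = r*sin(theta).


a = 18.8040*cos(138°) = 18.8040*(-0.743145) = -13.9741
b = 18.8040*sin(138°) = 18.8040*0.66913 = 12.5823

-13.9741 + 12.5823i


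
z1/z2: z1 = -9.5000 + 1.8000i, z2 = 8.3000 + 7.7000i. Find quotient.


Conjugate of z2 = 8.3000 - 7.7000i
Numerator: (-9.5000 + 1.8000i)(8.3000 - 7.7000i) = -64.9900 + 88.0900i
Denominator: 8.3^2 + 7.7^2 = 128.18
Result = (-64.9900 + 88.0900i)/128.18

-0.5070 + 0.6872i


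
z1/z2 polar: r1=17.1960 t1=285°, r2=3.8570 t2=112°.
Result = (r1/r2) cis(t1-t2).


r = 17.1960 / 3.8570 = 4.4584
theta = 285° - 112° = 173° = 173° (mod 360)

4.4584 cis(173°)


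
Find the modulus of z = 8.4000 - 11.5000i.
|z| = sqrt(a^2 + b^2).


|z| = sqrt(8.4^2 + (-11.5)^2) = sqrt(70.56 + 132.25) = sqrt(202.81) = 14.2411

|z| = 14.2411


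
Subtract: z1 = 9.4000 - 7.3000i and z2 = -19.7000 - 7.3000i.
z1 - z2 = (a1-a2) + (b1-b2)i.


Real: 9.4 + 19.7 = 29.1
Imag: -7.3 + 7.3 = 0

29.1000


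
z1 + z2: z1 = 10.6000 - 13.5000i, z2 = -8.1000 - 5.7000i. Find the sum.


Real: 10.6 - 8.1 = 2.5
Imag: -13.5 - 5.7 = -19.2

2.5000 - 19.2000i


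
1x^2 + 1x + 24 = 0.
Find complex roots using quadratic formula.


disc = 1^2 - 4*1*24 = 1 - 96 = -95
sqrt(|disc|) = sqrt(95) = 9.7468
Real part = -1/(2*1) = -0.5000
Imag part = 9.7468/(2*1) = 4.8734

-0.5000 ± 4.8734i


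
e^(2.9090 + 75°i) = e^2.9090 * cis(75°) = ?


e^2.9090 = 18.33845
cos(75°) = 0.258819
sin(75°) = 0.965926
Real = 18.33845*0.258819 = 4.7463
Imag = 18.33845*0.965926 = 17.7136

4.7463 + 17.7136i


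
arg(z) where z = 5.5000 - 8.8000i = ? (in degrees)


Re = 5.5, Im = -8.8
arg = atan2(-8.8, 5.5) = -57.9946 degrees

arg(z) = -57.9946 degrees


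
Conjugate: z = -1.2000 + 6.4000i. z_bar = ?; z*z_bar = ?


z_bar = -1.2000 - 6.4000i
z*z_bar = (-1.2)^2 + 6.4^2 = 1.44 + 40.96 = 42.4

z_bar = -1.2000 - 6.4000i, z*z_bar = 42.4


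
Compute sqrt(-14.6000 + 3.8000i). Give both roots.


|z| = sqrt(213.16+14.44) = 15.0864
sqrt((|z|+a)/2) = sqrt((15.0864+(-14.6))/2) = sqrt(0.2432) = 0.4932
sqrt((|z|-a)/2) = sqrt((15.0864-(-14.6))/2) = sqrt(14.8432) = 3.8527

±(0.4932 + 3.8527i) i.e. 0.4932 + 3.8527i and -0.4932 - 3.8527i


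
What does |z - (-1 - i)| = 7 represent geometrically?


|z - z0| = r is a circle with center z0 and radius r.
Center = (-1, -1), radius = 7

Circle with center (-1, -1) and radius 7


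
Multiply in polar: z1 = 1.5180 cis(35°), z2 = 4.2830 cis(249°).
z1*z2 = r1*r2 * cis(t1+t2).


r = 1.5180 * 4.2830 = 6.5016
theta = 35° + 249° = 284° = 284° (mod 360)

6.5016 cis(284°)


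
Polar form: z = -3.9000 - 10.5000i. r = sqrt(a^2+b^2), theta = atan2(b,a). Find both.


r = sqrt(15.21+110.25) = sqrt(125.46) = 11.2009
theta = atan2(-10.5, -3.9) = -110.3764 degrees

r = 11.2009, theta = -110.3764 degrees


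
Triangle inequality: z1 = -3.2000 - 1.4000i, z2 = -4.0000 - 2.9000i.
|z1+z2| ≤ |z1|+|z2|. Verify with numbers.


|z1| = sqrt((-3.2)^2 + (-1.4)^2) = sqrt(12.2) = 3.4928
|z2| = sqrt((-4)^2 + (-2.9)^2) = sqrt(24.41) = 4.9406
z1+z2 = -7.2000 - 4.3000i
|z1+z2| = sqrt(70.33) = 8.3863
|z1|+|z2| = 3.4928 + 4.9406 = 8.4334

|z1+z2| = 8.3863 ≤ |z1|+|z2| = 8.4334 (verified)


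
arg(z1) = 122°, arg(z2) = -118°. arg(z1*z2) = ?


arg(z1*z2) = 122° - 118° = 4°
Normalized to (-180°, 180°]: 4°

4°


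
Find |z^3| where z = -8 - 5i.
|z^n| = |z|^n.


|z| = sqrt(64+25) = sqrt(89) = 9.4340
|z^3| = |z|^3 = (sqrt(89))^3 = 89*sqrt(89)

|z^3| = 89*sqrt(89) ≈ 839.6243


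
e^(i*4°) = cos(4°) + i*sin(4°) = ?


cos(4°) = 0.9976
sin(4°) = 0.0698

e^(i*4°) = 0.9976 + 0.0698i


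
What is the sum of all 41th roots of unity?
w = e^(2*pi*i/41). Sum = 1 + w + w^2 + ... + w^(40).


The sum of all 41th roots of unity is 0.
Geometric series: (1 - w^41)/(1 - w) = (1-1)/(1-w) = 0 since w^41 = 1, w ≠ 1.
Alternatively: coefficient of z^40 in z^41 - 1 is 0.

0


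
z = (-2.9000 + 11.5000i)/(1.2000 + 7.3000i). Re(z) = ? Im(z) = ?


Multiply by conjugate: (-2.9000 + 11.5000i)(1.2000 - 7.3000i) / (1.2^2 + 7.3^2)
Numerator real = -2.9*1.2 + 11.5*7.3 = 80.47
Numerator imag = 11.5*1.2 - (-2.9)*7.3 = 34.97
Denominator = 54.73
Re(z) = 80.47/54.73 = 1.4703
Im(z) = 34.97/54.73 = 0.6390

Re(z) = 1.4703, Im(z) = 0.6390


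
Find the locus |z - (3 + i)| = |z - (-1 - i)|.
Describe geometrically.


Equal distances means the locus is the perpendicular bisector of z1 and z2.
Midpoint = ((3+(-1))/2, (1+(-1))/2) = (1.0000, 0)

Perpendicular bisector through (1.0000, 0)


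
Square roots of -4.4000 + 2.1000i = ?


|z| = sqrt(19.36+4.41) = 4.8754
sqrt((|z|+a)/2) = sqrt((4.8754+(-4.4))/2) = sqrt(0.2377) = 0.4876
sqrt((|z|-a)/2) = sqrt((4.8754-(-4.4))/2) = sqrt(4.6377) = 2.1535

±(0.4876 + 2.1535i) i.e. 0.4876 + 2.1535i and -0.4876 - 2.1535i


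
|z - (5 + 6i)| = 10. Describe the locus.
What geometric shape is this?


|z - z0| = r is a circle with center z0 and radius r.
Center = (5, 6), radius = 10

Circle with center (5, 6) and radius 10


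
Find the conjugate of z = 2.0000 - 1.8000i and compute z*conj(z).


z_bar = 2.0000 + 1.8000i
z*z_bar = 2^2 + (-1.8)^2 = 4 + 3.24 = 7.24

z_bar = 2.0000 + 1.8000i, z*z_bar = 7.24


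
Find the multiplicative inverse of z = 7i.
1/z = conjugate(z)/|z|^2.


|z|^2 = 0+49 = 49
1/z = (0 - 7i)/49

1/z = 0 - 0.1429i


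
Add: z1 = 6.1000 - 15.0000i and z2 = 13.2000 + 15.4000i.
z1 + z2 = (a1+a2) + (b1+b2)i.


Real: 6.1 + 13.2 = 19.3
Imag: -15 + 15.4 = 0.4

19.3000 + 0.4000i


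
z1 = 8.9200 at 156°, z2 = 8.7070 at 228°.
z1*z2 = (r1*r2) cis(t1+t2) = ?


r = 8.9200 * 8.7070 = 77.6664
theta = 156° + 228° = 384° = 24° (mod 360)

77.6664 cis(24°)


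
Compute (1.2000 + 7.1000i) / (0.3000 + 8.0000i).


Conjugate of z2 = 0.3000 - 8.0000i
Numerator: (1.2000 + 7.1000i)(0.3000 - 8.0000i) = 57.1600 - 7.4700i
Denominator: 0.3^2 + 8^2 = 64.09
Result = (57.1600 - 7.4700i)/64.09

0.8919 - 0.1166i


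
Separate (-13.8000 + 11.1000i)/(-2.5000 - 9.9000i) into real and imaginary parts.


Multiply by conjugate: (-13.8000 + 11.1000i)(-2.5000 + 9.9000i) / ((-2.5)^2 + (-9.9)^2)
Numerator real = -13.8*(-2.5) + 11.1*(-9.9) = -75.39
Numerator imag = 11.1*(-2.5) - (-13.8)*(-9.9) = -164.37
Denominator = 104.26
Re(z) = -75.39/104.26 = -0.7231
Im(z) = -164.37/104.26 = -1.5765

Re(z) = -0.7231, Im(z) = -1.5765


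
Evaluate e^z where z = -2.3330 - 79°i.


e^-2.3330 = 0.0970
cos(-79°) = 0.1908
sin(-79°) = -0.9816
Real = 0.0970*0.1908 = 0.0185
Imag = 0.0970*(-0.9816) = -0.0952

0.0185 - 0.0952i


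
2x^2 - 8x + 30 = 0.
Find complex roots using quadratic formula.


disc = (-8)^2 - 4*2*30 = 64 - 240 = -176
sqrt(|disc|) = sqrt(176) = 13.2665
Real part = 8/(2*2) = 2.0000
Imag part = 13.2665/(2*2) = 3.3166

2.0000 ± 3.3166i


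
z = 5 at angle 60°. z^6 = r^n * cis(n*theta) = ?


r^6 = 5^6 = 15625
n*theta = 6*60° = 360° = 0° (mod 360)
a = 15625*cos(0°) = 15625.0000
b = 15625*sin(0°) = 0

15625 cis(0°) = 15625.0000 + 0i


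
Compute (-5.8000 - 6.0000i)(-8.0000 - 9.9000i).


Real = -5.8*(-8) - (-6)*(-9.9) = 46.4 - 59.4 = -13
Imag = -5.8*(-9.9) - (8)*(-6) = 57.42 + 48 = 105.42

-13.0000 + 105.4200i


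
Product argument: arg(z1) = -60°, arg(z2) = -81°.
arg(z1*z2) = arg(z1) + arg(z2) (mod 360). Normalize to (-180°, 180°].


arg(z1*z2) = -60° - 81° = -141°
Normalized to (-180°, 180°]: -141°

-141°


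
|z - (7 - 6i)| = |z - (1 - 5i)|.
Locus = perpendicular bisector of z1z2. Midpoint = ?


Equal distances means the locus is the perpendicular bisector of z1 and z2.
Midpoint = ((7+1)/2, (-6+(-5))/2) = (4.0000, -5.5000)

Perpendicular bisector through (4.0000, -5.5000)


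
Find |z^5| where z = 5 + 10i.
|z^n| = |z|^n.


|z| = sqrt(25+100) = sqrt(125) = 11.1803
|z^5| = |z|^5 = (sqrt(125))^5 = 125^2 * sqrt(125) = 15625*sqrt(125)

|z^5| = 15625*sqrt(125) ≈ 174692.8107


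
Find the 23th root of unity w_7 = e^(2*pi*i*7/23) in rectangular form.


Angle = 360*7/23 = 109.5652°
a = cos(109.5652°) = -0.3349
b = sin(109.5652°) = 0.9423

-0.3349 + 0.9423i


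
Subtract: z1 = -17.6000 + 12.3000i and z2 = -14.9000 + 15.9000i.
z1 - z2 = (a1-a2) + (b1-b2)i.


Real: -17.6 + 14.9 = -2.7
Imag: 12.3 - 15.9 = -3.6

-2.7000 - 3.6000i


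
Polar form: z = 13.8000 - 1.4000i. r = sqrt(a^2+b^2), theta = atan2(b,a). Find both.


r = sqrt(190.44+1.96) = sqrt(192.4) = 13.8708
theta = atan2(-1.4, 13.8) = -5.7928 degrees

r = 13.8708, theta = -5.7928 degrees


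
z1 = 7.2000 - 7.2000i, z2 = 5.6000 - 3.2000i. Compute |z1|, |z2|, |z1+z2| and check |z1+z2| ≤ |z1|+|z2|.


|z1| = sqrt(7.2^2 + (-7.2)^2) = sqrt(103.68) = 10.1823
|z2| = sqrt(5.6^2 + (-3.2)^2) = sqrt(41.6) = 6.4498
z1+z2 = 12.8000 - 10.4000i
|z1+z2| = sqrt(272) = 16.4924
|z1|+|z2| = 10.1823 + 6.4498 = 16.6321

|z1+z2| = 16.4924 ≤ |z1|+|z2| = 16.6321 (verified)


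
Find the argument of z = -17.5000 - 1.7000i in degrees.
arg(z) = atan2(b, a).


Re = -17.5, Im = -1.7
arg = atan2(-1.7, -17.5) = -174.4515 degrees

arg(z) = -174.4515 degrees


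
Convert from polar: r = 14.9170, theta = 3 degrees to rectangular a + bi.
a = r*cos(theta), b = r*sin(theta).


a = 14.9170*cos(3°) = 14.9170*0.99863 = 14.8966
b = 14.9170*sin(3°) = 14.9170*0.052336 = 0.7807

14.8966 + 0.7807i


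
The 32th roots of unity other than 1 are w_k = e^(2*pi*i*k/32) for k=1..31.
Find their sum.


With w = e^(2*pi*i/32), all 32 of the 32th roots of unity w^0 = 1, w, ..., w^(31) sum to 0: 1 + w + ... + w^(31) = (1 - w^32)/(1 - w) = 0 since w^32 = 1, w ≠ 1.
Removing the root 1: w + w^2 + ... + w^(31) = 0 - 1 = -1

Sum = -1


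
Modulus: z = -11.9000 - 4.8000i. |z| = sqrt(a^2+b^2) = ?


|z| = sqrt((-11.9)^2 + (-4.8)^2) = sqrt(141.61 + 23.04) = sqrt(164.65) = 12.8316

|z| = 12.8316


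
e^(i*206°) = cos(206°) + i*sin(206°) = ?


cos(206°) = -0.8988
sin(206°) = -0.4384

e^(i*206°) = -0.8988 - 0.4384i


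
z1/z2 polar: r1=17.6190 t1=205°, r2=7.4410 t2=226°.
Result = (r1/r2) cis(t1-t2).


r = 17.6190 / 7.4410 = 2.3678
theta = 205° - 226° = -21° = 339° (mod 360)

2.3678 cis(339°)


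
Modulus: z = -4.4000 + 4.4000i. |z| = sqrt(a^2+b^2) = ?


|z| = sqrt((-4.4)^2 + 4.4^2) = sqrt(19.36 + 19.36) = sqrt(38.72) = 6.2225

|z| = 6.2225


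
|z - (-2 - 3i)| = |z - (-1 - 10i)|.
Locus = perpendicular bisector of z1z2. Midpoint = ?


Equal distances means the locus is the perpendicular bisector of z1 and z2.
Midpoint = ((-2+(-1))/2, (-3+(-10))/2) = (-1.5000, -6.5000)

Perpendicular bisector through (-1.5000, -6.5000)


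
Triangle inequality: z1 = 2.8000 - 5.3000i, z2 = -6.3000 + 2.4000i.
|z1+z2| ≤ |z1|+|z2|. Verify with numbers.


|z1| = sqrt(2.8^2 + (-5.3)^2) = sqrt(35.93) = 5.9942
|z2| = sqrt((-6.3)^2 + 2.4^2) = sqrt(45.45) = 6.7417
z1+z2 = -3.5000 - 2.9000i
|z1+z2| = sqrt(20.66) = 4.5453
|z1|+|z2| = 5.9942 + 6.7417 = 12.7359

|z1+z2| = 4.5453 ≤ |z1|+|z2| = 12.7359 (verified)


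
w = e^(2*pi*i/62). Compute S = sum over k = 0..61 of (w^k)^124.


The roots are w_k = w^k with w = e^(2*pi*i/62), and (w^k)^124 = (w^124)^k.
So S = 1 + u + u^2 + ... + u^(61) with u = w^124.
124 = 2*62 + 0, so 124 is a multiple of 62 and u = (w^62)^2 = 1.
Every one of the 62 terms equals 1: S = 62

S = 62


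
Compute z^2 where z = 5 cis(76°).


r^2 = 5^2 = 25
n*theta = 2*76° = 152° = 152° (mod 360)
a = 25*cos(152°) = -22.0737
b = 25*sin(152°) = 11.7368

25 cis(152°) = -22.0737 + 11.7368i


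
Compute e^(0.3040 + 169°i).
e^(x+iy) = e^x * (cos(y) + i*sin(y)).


e^0.3040 = 1.3553
cos(169°) = -0.9816
sin(169°) = 0.1908
Real = 1.3553*(-0.9816) = -1.3304
Imag = 1.3553*0.1908 = 0.2586

-1.3304 + 0.2586i


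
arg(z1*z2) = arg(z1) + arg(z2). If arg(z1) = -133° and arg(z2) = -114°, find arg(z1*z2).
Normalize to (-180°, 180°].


arg(z1*z2) = -133° - 114° = -247°
Normalized to (-180°, 180°]: 113°

113°


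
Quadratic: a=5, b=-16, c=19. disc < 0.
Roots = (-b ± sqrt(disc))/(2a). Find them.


disc = (-16)^2 - 4*5*19 = 256 - 380 = -124
sqrt(|disc|) = sqrt(124) = 11.1355
Real part = 16/(2*5) = 1.6000
Imag part = 11.1355/(2*5) = 1.1136

1.6000 ± 1.1136i


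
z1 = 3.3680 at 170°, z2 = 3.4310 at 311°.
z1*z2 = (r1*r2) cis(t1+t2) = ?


r = 3.3680 * 3.4310 = 11.5556
theta = 170° + 311° = 481° = 121° (mod 360)

11.5556 cis(121°)


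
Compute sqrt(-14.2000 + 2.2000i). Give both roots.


|z| = sqrt(201.64+4.84) = 14.3694
sqrt((|z|+a)/2) = sqrt((14.3694+(-14.2))/2) = sqrt(0.0847) = 0.2910
sqrt((|z|-a)/2) = sqrt((14.3694-(-14.2))/2) = sqrt(14.2847) = 3.7795

±(0.2910 + 3.7795i) i.e. 0.2910 + 3.7795i and -0.2910 - 3.7795i


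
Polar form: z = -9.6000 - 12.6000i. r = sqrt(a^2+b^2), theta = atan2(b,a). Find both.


r = sqrt(92.16+158.76) = sqrt(250.92) = 15.8405
theta = atan2(-12.6, -9.6) = -127.3039 degrees

r = 15.8405, theta = -127.3039 degrees


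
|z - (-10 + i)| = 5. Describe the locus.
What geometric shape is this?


|z - z0| = r is a circle with center z0 and radius r.
Center = (-10, 1), radius = 5

Circle with center (-10, 1) and radius 5


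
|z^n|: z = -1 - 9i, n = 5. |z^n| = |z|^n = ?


|z| = sqrt(1+81) = sqrt(82) = 9.0554
|z^5| = |z|^5 = (sqrt(82))^5 = 82^2 * sqrt(82) = 6724*sqrt(82)

|z^5| = 6724*sqrt(82) ≈ 60888.4097


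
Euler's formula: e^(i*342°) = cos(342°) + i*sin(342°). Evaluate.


cos(342°) = 0.9511
sin(342°) = -0.3090

e^(i*342°) = 0.9511 - 0.3090i


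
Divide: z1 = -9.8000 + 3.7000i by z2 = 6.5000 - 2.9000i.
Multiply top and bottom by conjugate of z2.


Conjugate of z2 = 6.5000 + 2.9000i
Numerator: (-9.8000 + 3.7000i)(6.5000 + 2.9000i) = -74.4300 - 4.3700i
Denominator: 6.5^2 + (-2.9)^2 = 50.66
Result = (-74.4300 - 4.3700i)/50.66

-1.4692 - 0.0863i


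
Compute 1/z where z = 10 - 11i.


|z|^2 = 100+121 = 221
1/z = (10 + 11i)/221

1/z = 0.0452 + 0.0498i


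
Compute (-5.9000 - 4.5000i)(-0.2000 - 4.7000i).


Real = -5.9*(-0.2) - (-4.5)*(-4.7) = 1.18 - 21.15 = -19.97
Imag = -5.9*(-4.7) - (0.2)*(-4.5) = 27.73 + 0.9 = 28.63

-19.9700 + 28.6300i


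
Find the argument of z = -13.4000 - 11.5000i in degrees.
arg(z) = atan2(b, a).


Re = -13.4, Im = -11.5
arg = atan2(-11.5, -13.4) = -139.3635 degrees

arg(z) = -139.3635 degrees


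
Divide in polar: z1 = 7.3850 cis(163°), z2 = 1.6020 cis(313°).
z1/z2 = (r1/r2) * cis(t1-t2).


r = 7.3850 / 1.6020 = 4.6099
theta = 163° - 313° = -150° = 210° (mod 360)

4.6099 cis(210°)


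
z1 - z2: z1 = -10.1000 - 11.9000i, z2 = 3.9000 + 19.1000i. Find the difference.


Real: -10.1 - 3.9 = -14
Imag: -11.9 - 19.1 = -31

-14.0000 - 31.0000i


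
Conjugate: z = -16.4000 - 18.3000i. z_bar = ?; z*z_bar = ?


z_bar = -16.4000 + 18.3000i
z*z_bar = (-16.4)^2 + (-18.3)^2 = 268.96 + 334.89 = 603.85

z_bar = -16.4000 + 18.3000i, z*z_bar = 603.85


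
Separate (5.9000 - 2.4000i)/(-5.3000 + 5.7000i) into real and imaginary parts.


Multiply by conjugate: (5.9000 - 2.4000i)(-5.3000 - 5.7000i) / ((-5.3)^2 + 5.7^2)
Numerator real = 5.9*(-5.3) - (2.4)*5.7 = -44.95
Numerator imag = -2.4*(-5.3) - 5.9*5.7 = -20.91
Denominator = 60.58
Re(z) = -44.95/60.58 = -0.7420
Im(z) = -20.91/60.58 = -0.3452

Re(z) = -0.7420, Im(z) = -0.3452


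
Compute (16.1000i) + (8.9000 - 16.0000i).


Real: 0 + 8.9 = 8.9
Imag: 16.1 - 16 = 0.1

8.9000 + 0.1000i


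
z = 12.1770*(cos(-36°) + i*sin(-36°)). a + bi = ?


a = 12.1770*cos(-36°) = 12.1770*0.80902 = 9.8514
b = 12.1770*sin(-36°) = 12.1770*(-0.58779) = -7.1575

9.8514 - 7.1575i


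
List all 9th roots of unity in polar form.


The 9th roots of unity are cis(360k/9°) for k=0..8
Angle step = 360/9 = 40°
Primitive root: cis(40°)
Primitive root = 0.7660 + 0.6428i

9 roots at angles: 0°, 40°, 80°, 120°, 160°, 200°, 240°, 280°, 320°


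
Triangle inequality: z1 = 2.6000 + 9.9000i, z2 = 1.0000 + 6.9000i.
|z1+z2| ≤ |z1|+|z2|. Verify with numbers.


|z1| = sqrt(2.6^2 + 9.9^2) = sqrt(104.77) = 10.2357
|z2| = sqrt(1^2 + 6.9^2) = sqrt(48.61) = 6.9721
z1+z2 = 3.6000 + 16.8000i
|z1+z2| = sqrt(295.2) = 17.1814
|z1|+|z2| = 10.2357 + 6.9721 = 17.2078

|z1+z2| = 17.1814 ≤ |z1|+|z2| = 17.2078 (verified)


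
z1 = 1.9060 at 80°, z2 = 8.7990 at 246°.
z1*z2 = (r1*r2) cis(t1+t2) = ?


r = 1.9060 * 8.7990 = 16.7709
theta = 80° + 246° = 326° = 326° (mod 360)

16.7709 cis(326°)


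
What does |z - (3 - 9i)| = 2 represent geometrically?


|z - z0| = r is a circle with center z0 and radius r.
Center = (3, -9), radius = 2

Circle with center (3, -9) and radius 2


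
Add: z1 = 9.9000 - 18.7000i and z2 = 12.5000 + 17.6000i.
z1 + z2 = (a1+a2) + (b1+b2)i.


Real: 9.9 + 12.5 = 22.4
Imag: -18.7 + 17.6 = -1.1

22.4000 - 1.1000i


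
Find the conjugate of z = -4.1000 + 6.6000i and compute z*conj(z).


z_bar = -4.1000 - 6.6000i
z*z_bar = (-4.1)^2 + 6.6^2 = 16.81 + 43.56 = 60.37

z_bar = -4.1000 - 6.6000i, z*z_bar = 60.37


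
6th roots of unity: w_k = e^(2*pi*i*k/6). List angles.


The 6th roots of unity are cis(360k/6°) for k=0..5
Angle step = 360/6 = 60°
Primitive root: cis(60°)
Primitive root = 0.5000 + 0.8660i

6 roots at angles: 0°, 60°, 120°, 180°, 240°, 300°


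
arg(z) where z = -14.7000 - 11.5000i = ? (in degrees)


Re = -14.7, Im = -11.5
arg = atan2(-11.5, -14.7) = -141.9635 degrees

arg(z) = -141.9635 degrees


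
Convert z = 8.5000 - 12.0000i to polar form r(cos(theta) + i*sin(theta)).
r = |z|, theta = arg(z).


r = sqrt(72.25+144) = sqrt(216.25) = 14.7054
theta = atan2(-12, 8.5) = -54.6888 degrees

r = 14.7054, theta = -54.6888 degrees


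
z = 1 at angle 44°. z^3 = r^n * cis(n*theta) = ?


r^3 = 1^3 = 1
n*theta = 3*44° = 132° = 132° (mod 360)
a = 1*cos(132°) = -0.6691
b = 1*sin(132°) = 0.7431

1 cis(132°) = -0.6691 + 0.7431i


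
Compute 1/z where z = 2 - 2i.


|z|^2 = 4+4 = 8
1/z = (2 + 2i)/8

1/z = 0.2500 + 0.2500i


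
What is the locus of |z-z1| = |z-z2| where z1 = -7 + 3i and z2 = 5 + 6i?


Equal distances means the locus is the perpendicular bisector of z1 and z2.
Midpoint = ((-7+5)/2, (3+6)/2) = (-1.0000, 4.5000)

Perpendicular bisector through (-1.0000, 4.5000)


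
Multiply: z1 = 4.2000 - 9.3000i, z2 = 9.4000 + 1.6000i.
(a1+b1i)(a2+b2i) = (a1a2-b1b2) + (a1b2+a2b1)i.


Real = 4.2*9.4 - (-9.3)*1.6 = 39.48 - (-14.88) = 54.36
Imag = 4.2*1.6 + 9.4*(-9.3) = 6.72 - (87.42) = -80.7

54.3600 - 80.7000i


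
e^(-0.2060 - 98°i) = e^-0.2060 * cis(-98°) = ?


e^-0.2060 = 0.8138
cos(-98°) = -0.1392
sin(-98°) = -0.9903
Real = 0.8138*(-0.1392) = -0.1133
Imag = 0.8138*(-0.9903) = -0.8059

-0.1133 - 0.8059i


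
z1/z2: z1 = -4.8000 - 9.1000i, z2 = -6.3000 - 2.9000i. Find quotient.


Conjugate of z2 = -6.3000 + 2.9000i
Numerator: (-4.8000 - 9.1000i)(-6.3000 + 2.9000i) = 56.6300 + 43.4100i
Denominator: (-6.3)^2 + (-2.9)^2 = 48.1
Result = (56.6300 + 43.4100i)/48.1

1.1773 + 0.9025i
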